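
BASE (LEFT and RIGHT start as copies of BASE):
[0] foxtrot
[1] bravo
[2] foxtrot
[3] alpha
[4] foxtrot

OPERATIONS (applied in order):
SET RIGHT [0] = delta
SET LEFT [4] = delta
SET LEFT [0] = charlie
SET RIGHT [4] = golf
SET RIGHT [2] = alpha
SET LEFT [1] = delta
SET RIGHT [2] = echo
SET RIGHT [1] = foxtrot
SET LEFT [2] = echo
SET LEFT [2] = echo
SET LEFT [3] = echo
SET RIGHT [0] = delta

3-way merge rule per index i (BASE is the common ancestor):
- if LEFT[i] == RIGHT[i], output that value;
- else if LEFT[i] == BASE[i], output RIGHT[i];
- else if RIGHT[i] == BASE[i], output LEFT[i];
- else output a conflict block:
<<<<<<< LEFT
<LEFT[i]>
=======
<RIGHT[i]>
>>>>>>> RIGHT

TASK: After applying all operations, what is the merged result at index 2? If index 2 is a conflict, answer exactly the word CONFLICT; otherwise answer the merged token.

Final LEFT:  [charlie, delta, echo, echo, delta]
Final RIGHT: [delta, foxtrot, echo, alpha, golf]
i=0: BASE=foxtrot L=charlie R=delta all differ -> CONFLICT
i=1: BASE=bravo L=delta R=foxtrot all differ -> CONFLICT
i=2: L=echo R=echo -> agree -> echo
i=3: L=echo, R=alpha=BASE -> take LEFT -> echo
i=4: BASE=foxtrot L=delta R=golf all differ -> CONFLICT
Index 2 -> echo

Answer: echo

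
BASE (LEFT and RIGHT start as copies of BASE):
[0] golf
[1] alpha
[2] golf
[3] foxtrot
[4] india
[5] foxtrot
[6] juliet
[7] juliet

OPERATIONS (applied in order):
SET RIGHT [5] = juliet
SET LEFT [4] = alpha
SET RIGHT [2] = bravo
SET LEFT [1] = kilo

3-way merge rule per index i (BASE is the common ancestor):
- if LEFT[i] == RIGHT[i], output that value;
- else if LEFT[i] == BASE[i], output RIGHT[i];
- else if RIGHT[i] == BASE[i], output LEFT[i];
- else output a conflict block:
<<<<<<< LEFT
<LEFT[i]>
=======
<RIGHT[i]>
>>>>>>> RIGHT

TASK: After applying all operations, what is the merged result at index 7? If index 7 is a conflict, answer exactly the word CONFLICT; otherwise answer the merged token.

Final LEFT:  [golf, kilo, golf, foxtrot, alpha, foxtrot, juliet, juliet]
Final RIGHT: [golf, alpha, bravo, foxtrot, india, juliet, juliet, juliet]
i=0: L=golf R=golf -> agree -> golf
i=1: L=kilo, R=alpha=BASE -> take LEFT -> kilo
i=2: L=golf=BASE, R=bravo -> take RIGHT -> bravo
i=3: L=foxtrot R=foxtrot -> agree -> foxtrot
i=4: L=alpha, R=india=BASE -> take LEFT -> alpha
i=5: L=foxtrot=BASE, R=juliet -> take RIGHT -> juliet
i=6: L=juliet R=juliet -> agree -> juliet
i=7: L=juliet R=juliet -> agree -> juliet
Index 7 -> juliet

Answer: juliet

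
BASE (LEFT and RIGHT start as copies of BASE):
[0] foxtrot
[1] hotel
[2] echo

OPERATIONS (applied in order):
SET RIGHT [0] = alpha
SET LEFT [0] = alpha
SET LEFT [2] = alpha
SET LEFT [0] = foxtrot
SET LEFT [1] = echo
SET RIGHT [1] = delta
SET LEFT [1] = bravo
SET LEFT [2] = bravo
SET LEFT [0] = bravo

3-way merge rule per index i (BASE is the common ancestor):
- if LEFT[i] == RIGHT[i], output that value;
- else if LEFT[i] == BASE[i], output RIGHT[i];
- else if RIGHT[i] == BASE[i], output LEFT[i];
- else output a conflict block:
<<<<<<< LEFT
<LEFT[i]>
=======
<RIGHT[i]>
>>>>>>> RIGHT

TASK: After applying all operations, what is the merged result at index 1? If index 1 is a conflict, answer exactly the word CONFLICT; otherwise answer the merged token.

Final LEFT:  [bravo, bravo, bravo]
Final RIGHT: [alpha, delta, echo]
i=0: BASE=foxtrot L=bravo R=alpha all differ -> CONFLICT
i=1: BASE=hotel L=bravo R=delta all differ -> CONFLICT
i=2: L=bravo, R=echo=BASE -> take LEFT -> bravo
Index 1 -> CONFLICT

Answer: CONFLICT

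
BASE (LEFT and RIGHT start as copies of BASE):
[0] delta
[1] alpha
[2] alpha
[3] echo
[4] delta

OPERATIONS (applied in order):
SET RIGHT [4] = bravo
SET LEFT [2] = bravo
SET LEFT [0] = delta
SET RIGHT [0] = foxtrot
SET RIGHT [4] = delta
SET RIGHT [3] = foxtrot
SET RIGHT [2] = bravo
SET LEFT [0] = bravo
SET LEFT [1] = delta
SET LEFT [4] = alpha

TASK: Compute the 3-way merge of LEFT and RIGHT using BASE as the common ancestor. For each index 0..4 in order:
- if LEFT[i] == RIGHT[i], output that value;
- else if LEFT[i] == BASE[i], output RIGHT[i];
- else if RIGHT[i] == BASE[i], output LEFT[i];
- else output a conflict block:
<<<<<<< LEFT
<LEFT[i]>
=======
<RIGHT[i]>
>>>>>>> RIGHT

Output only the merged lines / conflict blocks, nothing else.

Final LEFT:  [bravo, delta, bravo, echo, alpha]
Final RIGHT: [foxtrot, alpha, bravo, foxtrot, delta]
i=0: BASE=delta L=bravo R=foxtrot all differ -> CONFLICT
i=1: L=delta, R=alpha=BASE -> take LEFT -> delta
i=2: L=bravo R=bravo -> agree -> bravo
i=3: L=echo=BASE, R=foxtrot -> take RIGHT -> foxtrot
i=4: L=alpha, R=delta=BASE -> take LEFT -> alpha

Answer: <<<<<<< LEFT
bravo
=======
foxtrot
>>>>>>> RIGHT
delta
bravo
foxtrot
alpha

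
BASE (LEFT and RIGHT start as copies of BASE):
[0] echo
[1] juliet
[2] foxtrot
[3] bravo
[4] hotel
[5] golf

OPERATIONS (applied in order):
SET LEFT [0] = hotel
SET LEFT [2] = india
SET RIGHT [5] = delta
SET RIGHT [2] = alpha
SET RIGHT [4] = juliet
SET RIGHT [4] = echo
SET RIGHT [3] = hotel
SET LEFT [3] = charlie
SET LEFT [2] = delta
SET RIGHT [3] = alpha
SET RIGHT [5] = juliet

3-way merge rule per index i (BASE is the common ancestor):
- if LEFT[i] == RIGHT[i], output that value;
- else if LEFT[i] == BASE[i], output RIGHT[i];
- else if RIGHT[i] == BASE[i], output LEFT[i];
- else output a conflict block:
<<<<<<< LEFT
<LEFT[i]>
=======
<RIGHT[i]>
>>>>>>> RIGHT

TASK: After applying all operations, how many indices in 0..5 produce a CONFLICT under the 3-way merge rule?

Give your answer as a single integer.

Final LEFT:  [hotel, juliet, delta, charlie, hotel, golf]
Final RIGHT: [echo, juliet, alpha, alpha, echo, juliet]
i=0: L=hotel, R=echo=BASE -> take LEFT -> hotel
i=1: L=juliet R=juliet -> agree -> juliet
i=2: BASE=foxtrot L=delta R=alpha all differ -> CONFLICT
i=3: BASE=bravo L=charlie R=alpha all differ -> CONFLICT
i=4: L=hotel=BASE, R=echo -> take RIGHT -> echo
i=5: L=golf=BASE, R=juliet -> take RIGHT -> juliet
Conflict count: 2

Answer: 2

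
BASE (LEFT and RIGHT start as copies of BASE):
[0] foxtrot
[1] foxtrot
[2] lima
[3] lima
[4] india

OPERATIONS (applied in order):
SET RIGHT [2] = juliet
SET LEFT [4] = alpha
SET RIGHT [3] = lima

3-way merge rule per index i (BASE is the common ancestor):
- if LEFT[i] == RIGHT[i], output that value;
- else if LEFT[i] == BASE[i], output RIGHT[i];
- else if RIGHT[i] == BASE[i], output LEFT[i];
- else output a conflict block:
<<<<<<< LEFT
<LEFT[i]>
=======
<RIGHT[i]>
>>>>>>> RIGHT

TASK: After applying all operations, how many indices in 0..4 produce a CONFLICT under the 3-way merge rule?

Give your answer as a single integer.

Final LEFT:  [foxtrot, foxtrot, lima, lima, alpha]
Final RIGHT: [foxtrot, foxtrot, juliet, lima, india]
i=0: L=foxtrot R=foxtrot -> agree -> foxtrot
i=1: L=foxtrot R=foxtrot -> agree -> foxtrot
i=2: L=lima=BASE, R=juliet -> take RIGHT -> juliet
i=3: L=lima R=lima -> agree -> lima
i=4: L=alpha, R=india=BASE -> take LEFT -> alpha
Conflict count: 0

Answer: 0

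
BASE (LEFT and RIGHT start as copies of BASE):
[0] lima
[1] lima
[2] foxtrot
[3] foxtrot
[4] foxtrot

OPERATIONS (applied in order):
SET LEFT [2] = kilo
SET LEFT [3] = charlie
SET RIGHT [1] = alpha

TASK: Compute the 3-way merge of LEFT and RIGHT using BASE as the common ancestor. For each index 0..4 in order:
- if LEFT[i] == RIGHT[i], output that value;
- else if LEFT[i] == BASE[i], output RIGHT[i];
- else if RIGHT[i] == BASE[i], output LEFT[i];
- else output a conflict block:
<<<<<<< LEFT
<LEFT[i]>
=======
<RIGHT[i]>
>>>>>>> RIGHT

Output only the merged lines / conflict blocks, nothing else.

Answer: lima
alpha
kilo
charlie
foxtrot

Derivation:
Final LEFT:  [lima, lima, kilo, charlie, foxtrot]
Final RIGHT: [lima, alpha, foxtrot, foxtrot, foxtrot]
i=0: L=lima R=lima -> agree -> lima
i=1: L=lima=BASE, R=alpha -> take RIGHT -> alpha
i=2: L=kilo, R=foxtrot=BASE -> take LEFT -> kilo
i=3: L=charlie, R=foxtrot=BASE -> take LEFT -> charlie
i=4: L=foxtrot R=foxtrot -> agree -> foxtrot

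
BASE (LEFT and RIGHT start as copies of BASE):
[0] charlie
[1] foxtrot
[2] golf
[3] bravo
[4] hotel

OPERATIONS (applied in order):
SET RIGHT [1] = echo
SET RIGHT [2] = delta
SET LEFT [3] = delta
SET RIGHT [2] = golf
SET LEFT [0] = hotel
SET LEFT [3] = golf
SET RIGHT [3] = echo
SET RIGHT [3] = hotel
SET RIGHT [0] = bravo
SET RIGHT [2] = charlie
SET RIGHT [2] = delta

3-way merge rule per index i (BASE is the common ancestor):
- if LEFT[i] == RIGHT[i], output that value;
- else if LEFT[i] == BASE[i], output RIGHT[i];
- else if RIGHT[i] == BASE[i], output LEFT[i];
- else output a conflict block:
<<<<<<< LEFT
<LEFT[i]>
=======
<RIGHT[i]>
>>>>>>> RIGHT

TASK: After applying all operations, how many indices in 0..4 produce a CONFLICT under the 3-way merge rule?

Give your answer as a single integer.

Answer: 2

Derivation:
Final LEFT:  [hotel, foxtrot, golf, golf, hotel]
Final RIGHT: [bravo, echo, delta, hotel, hotel]
i=0: BASE=charlie L=hotel R=bravo all differ -> CONFLICT
i=1: L=foxtrot=BASE, R=echo -> take RIGHT -> echo
i=2: L=golf=BASE, R=delta -> take RIGHT -> delta
i=3: BASE=bravo L=golf R=hotel all differ -> CONFLICT
i=4: L=hotel R=hotel -> agree -> hotel
Conflict count: 2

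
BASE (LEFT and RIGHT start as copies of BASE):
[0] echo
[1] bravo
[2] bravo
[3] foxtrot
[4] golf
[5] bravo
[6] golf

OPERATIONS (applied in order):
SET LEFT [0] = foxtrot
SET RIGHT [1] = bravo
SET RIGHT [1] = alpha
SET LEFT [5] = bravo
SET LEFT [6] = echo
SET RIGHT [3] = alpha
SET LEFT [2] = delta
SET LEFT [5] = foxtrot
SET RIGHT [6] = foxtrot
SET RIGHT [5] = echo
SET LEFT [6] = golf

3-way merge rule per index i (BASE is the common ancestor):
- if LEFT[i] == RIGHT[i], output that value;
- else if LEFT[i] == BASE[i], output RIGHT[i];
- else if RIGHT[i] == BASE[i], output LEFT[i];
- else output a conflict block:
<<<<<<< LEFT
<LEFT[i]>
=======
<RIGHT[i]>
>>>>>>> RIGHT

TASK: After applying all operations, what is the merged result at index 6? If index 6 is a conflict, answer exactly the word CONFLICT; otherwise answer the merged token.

Answer: foxtrot

Derivation:
Final LEFT:  [foxtrot, bravo, delta, foxtrot, golf, foxtrot, golf]
Final RIGHT: [echo, alpha, bravo, alpha, golf, echo, foxtrot]
i=0: L=foxtrot, R=echo=BASE -> take LEFT -> foxtrot
i=1: L=bravo=BASE, R=alpha -> take RIGHT -> alpha
i=2: L=delta, R=bravo=BASE -> take LEFT -> delta
i=3: L=foxtrot=BASE, R=alpha -> take RIGHT -> alpha
i=4: L=golf R=golf -> agree -> golf
i=5: BASE=bravo L=foxtrot R=echo all differ -> CONFLICT
i=6: L=golf=BASE, R=foxtrot -> take RIGHT -> foxtrot
Index 6 -> foxtrot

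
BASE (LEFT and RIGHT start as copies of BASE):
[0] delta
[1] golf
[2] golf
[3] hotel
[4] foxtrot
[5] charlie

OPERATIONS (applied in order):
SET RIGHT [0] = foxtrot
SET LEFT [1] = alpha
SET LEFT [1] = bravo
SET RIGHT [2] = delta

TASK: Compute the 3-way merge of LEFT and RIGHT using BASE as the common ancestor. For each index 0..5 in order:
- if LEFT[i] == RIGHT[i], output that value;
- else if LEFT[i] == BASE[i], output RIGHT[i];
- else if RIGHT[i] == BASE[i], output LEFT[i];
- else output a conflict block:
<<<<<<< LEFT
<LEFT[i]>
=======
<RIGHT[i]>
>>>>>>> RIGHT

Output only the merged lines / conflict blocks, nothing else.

Answer: foxtrot
bravo
delta
hotel
foxtrot
charlie

Derivation:
Final LEFT:  [delta, bravo, golf, hotel, foxtrot, charlie]
Final RIGHT: [foxtrot, golf, delta, hotel, foxtrot, charlie]
i=0: L=delta=BASE, R=foxtrot -> take RIGHT -> foxtrot
i=1: L=bravo, R=golf=BASE -> take LEFT -> bravo
i=2: L=golf=BASE, R=delta -> take RIGHT -> delta
i=3: L=hotel R=hotel -> agree -> hotel
i=4: L=foxtrot R=foxtrot -> agree -> foxtrot
i=5: L=charlie R=charlie -> agree -> charlie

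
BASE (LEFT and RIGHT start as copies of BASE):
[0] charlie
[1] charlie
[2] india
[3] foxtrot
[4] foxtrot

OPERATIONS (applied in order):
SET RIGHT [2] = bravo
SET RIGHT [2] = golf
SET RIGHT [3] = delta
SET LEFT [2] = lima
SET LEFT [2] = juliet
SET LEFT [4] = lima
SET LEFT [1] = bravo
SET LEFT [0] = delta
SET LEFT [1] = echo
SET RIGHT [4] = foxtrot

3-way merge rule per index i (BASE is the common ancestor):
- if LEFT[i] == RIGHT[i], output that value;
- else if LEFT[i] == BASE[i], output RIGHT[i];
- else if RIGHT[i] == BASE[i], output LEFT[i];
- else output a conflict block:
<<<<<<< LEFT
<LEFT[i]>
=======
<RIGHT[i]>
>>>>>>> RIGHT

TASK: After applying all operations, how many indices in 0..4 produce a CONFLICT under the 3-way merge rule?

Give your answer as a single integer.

Final LEFT:  [delta, echo, juliet, foxtrot, lima]
Final RIGHT: [charlie, charlie, golf, delta, foxtrot]
i=0: L=delta, R=charlie=BASE -> take LEFT -> delta
i=1: L=echo, R=charlie=BASE -> take LEFT -> echo
i=2: BASE=india L=juliet R=golf all differ -> CONFLICT
i=3: L=foxtrot=BASE, R=delta -> take RIGHT -> delta
i=4: L=lima, R=foxtrot=BASE -> take LEFT -> lima
Conflict count: 1

Answer: 1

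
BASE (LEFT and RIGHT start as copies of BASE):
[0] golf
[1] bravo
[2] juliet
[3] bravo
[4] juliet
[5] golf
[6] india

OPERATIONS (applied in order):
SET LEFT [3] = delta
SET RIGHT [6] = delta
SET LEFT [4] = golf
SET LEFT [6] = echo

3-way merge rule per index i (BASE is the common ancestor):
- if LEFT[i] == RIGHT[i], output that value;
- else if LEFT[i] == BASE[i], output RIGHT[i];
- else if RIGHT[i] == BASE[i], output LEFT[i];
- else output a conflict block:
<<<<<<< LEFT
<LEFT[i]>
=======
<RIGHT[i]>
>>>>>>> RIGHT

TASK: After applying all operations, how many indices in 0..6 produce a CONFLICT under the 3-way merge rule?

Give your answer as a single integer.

Answer: 1

Derivation:
Final LEFT:  [golf, bravo, juliet, delta, golf, golf, echo]
Final RIGHT: [golf, bravo, juliet, bravo, juliet, golf, delta]
i=0: L=golf R=golf -> agree -> golf
i=1: L=bravo R=bravo -> agree -> bravo
i=2: L=juliet R=juliet -> agree -> juliet
i=3: L=delta, R=bravo=BASE -> take LEFT -> delta
i=4: L=golf, R=juliet=BASE -> take LEFT -> golf
i=5: L=golf R=golf -> agree -> golf
i=6: BASE=india L=echo R=delta all differ -> CONFLICT
Conflict count: 1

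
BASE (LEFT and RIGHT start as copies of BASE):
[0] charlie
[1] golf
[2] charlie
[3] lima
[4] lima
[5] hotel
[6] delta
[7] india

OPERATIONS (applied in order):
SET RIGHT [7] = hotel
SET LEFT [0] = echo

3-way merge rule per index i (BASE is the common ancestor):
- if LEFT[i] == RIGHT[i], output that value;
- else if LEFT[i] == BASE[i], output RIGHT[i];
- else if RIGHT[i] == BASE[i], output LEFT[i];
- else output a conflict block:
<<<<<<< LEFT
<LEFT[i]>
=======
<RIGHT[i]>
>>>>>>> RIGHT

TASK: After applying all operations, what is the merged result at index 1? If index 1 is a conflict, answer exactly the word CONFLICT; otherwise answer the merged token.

Answer: golf

Derivation:
Final LEFT:  [echo, golf, charlie, lima, lima, hotel, delta, india]
Final RIGHT: [charlie, golf, charlie, lima, lima, hotel, delta, hotel]
i=0: L=echo, R=charlie=BASE -> take LEFT -> echo
i=1: L=golf R=golf -> agree -> golf
i=2: L=charlie R=charlie -> agree -> charlie
i=3: L=lima R=lima -> agree -> lima
i=4: L=lima R=lima -> agree -> lima
i=5: L=hotel R=hotel -> agree -> hotel
i=6: L=delta R=delta -> agree -> delta
i=7: L=india=BASE, R=hotel -> take RIGHT -> hotel
Index 1 -> golf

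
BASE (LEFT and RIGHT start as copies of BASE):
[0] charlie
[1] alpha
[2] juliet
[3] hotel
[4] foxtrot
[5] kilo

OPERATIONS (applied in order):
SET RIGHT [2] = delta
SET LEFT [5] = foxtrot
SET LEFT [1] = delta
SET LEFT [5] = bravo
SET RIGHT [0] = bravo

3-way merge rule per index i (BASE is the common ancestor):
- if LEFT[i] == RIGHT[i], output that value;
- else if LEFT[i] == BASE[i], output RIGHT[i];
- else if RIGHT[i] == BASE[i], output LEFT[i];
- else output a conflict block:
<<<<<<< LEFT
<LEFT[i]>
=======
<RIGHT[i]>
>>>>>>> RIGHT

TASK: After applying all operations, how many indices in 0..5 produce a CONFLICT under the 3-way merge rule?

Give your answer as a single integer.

Final LEFT:  [charlie, delta, juliet, hotel, foxtrot, bravo]
Final RIGHT: [bravo, alpha, delta, hotel, foxtrot, kilo]
i=0: L=charlie=BASE, R=bravo -> take RIGHT -> bravo
i=1: L=delta, R=alpha=BASE -> take LEFT -> delta
i=2: L=juliet=BASE, R=delta -> take RIGHT -> delta
i=3: L=hotel R=hotel -> agree -> hotel
i=4: L=foxtrot R=foxtrot -> agree -> foxtrot
i=5: L=bravo, R=kilo=BASE -> take LEFT -> bravo
Conflict count: 0

Answer: 0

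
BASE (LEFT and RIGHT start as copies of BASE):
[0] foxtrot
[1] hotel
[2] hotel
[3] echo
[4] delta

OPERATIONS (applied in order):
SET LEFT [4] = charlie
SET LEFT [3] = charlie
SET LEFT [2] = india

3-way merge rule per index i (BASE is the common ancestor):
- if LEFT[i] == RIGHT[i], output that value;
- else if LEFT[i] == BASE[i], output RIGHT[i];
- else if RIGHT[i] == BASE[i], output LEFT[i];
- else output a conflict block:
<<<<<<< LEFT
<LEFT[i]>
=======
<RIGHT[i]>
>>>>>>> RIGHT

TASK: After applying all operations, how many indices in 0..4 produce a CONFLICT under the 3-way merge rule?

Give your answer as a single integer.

Final LEFT:  [foxtrot, hotel, india, charlie, charlie]
Final RIGHT: [foxtrot, hotel, hotel, echo, delta]
i=0: L=foxtrot R=foxtrot -> agree -> foxtrot
i=1: L=hotel R=hotel -> agree -> hotel
i=2: L=india, R=hotel=BASE -> take LEFT -> india
i=3: L=charlie, R=echo=BASE -> take LEFT -> charlie
i=4: L=charlie, R=delta=BASE -> take LEFT -> charlie
Conflict count: 0

Answer: 0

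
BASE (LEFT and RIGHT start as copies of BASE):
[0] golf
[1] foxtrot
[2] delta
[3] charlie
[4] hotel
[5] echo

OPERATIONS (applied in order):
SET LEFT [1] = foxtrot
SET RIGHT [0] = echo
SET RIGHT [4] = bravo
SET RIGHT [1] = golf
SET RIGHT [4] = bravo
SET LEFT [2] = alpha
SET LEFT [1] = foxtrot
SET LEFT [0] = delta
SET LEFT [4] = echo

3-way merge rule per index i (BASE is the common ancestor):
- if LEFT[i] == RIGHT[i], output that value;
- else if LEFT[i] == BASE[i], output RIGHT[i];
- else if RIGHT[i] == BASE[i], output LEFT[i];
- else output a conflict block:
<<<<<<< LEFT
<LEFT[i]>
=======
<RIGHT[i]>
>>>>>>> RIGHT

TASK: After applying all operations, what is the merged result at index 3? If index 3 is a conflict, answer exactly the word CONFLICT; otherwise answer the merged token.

Final LEFT:  [delta, foxtrot, alpha, charlie, echo, echo]
Final RIGHT: [echo, golf, delta, charlie, bravo, echo]
i=0: BASE=golf L=delta R=echo all differ -> CONFLICT
i=1: L=foxtrot=BASE, R=golf -> take RIGHT -> golf
i=2: L=alpha, R=delta=BASE -> take LEFT -> alpha
i=3: L=charlie R=charlie -> agree -> charlie
i=4: BASE=hotel L=echo R=bravo all differ -> CONFLICT
i=5: L=echo R=echo -> agree -> echo
Index 3 -> charlie

Answer: charlie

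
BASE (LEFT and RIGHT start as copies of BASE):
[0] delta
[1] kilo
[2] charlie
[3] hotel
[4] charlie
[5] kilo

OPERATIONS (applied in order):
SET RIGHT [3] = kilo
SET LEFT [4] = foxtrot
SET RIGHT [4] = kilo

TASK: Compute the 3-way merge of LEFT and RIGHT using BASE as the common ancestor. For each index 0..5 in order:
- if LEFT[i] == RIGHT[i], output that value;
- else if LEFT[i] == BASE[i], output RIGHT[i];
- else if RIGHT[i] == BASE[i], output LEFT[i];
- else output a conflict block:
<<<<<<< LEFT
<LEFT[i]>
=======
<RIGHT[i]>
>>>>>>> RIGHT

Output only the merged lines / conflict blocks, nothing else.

Final LEFT:  [delta, kilo, charlie, hotel, foxtrot, kilo]
Final RIGHT: [delta, kilo, charlie, kilo, kilo, kilo]
i=0: L=delta R=delta -> agree -> delta
i=1: L=kilo R=kilo -> agree -> kilo
i=2: L=charlie R=charlie -> agree -> charlie
i=3: L=hotel=BASE, R=kilo -> take RIGHT -> kilo
i=4: BASE=charlie L=foxtrot R=kilo all differ -> CONFLICT
i=5: L=kilo R=kilo -> agree -> kilo

Answer: delta
kilo
charlie
kilo
<<<<<<< LEFT
foxtrot
=======
kilo
>>>>>>> RIGHT
kilo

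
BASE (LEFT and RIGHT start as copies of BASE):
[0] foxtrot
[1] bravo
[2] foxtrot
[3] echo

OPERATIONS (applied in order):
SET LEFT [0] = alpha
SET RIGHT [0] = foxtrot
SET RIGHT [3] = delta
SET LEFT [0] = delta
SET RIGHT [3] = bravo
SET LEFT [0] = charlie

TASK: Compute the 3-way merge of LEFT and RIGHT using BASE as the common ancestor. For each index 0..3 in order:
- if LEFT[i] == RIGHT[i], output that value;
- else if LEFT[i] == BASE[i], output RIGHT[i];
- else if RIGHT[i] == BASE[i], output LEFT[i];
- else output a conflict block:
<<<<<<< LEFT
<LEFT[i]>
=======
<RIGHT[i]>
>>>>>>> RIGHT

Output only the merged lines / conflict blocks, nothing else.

Final LEFT:  [charlie, bravo, foxtrot, echo]
Final RIGHT: [foxtrot, bravo, foxtrot, bravo]
i=0: L=charlie, R=foxtrot=BASE -> take LEFT -> charlie
i=1: L=bravo R=bravo -> agree -> bravo
i=2: L=foxtrot R=foxtrot -> agree -> foxtrot
i=3: L=echo=BASE, R=bravo -> take RIGHT -> bravo

Answer: charlie
bravo
foxtrot
bravo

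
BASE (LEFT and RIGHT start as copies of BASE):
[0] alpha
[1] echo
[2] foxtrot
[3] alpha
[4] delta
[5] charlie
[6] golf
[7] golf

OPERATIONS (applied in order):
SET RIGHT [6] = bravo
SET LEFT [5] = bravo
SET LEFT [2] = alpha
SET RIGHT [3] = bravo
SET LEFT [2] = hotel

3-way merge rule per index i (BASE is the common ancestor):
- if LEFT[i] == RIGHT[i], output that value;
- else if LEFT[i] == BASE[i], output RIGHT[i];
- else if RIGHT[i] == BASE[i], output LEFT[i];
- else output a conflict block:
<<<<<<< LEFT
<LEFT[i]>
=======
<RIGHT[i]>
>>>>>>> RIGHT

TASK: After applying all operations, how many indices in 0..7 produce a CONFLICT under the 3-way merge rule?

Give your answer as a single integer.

Answer: 0

Derivation:
Final LEFT:  [alpha, echo, hotel, alpha, delta, bravo, golf, golf]
Final RIGHT: [alpha, echo, foxtrot, bravo, delta, charlie, bravo, golf]
i=0: L=alpha R=alpha -> agree -> alpha
i=1: L=echo R=echo -> agree -> echo
i=2: L=hotel, R=foxtrot=BASE -> take LEFT -> hotel
i=3: L=alpha=BASE, R=bravo -> take RIGHT -> bravo
i=4: L=delta R=delta -> agree -> delta
i=5: L=bravo, R=charlie=BASE -> take LEFT -> bravo
i=6: L=golf=BASE, R=bravo -> take RIGHT -> bravo
i=7: L=golf R=golf -> agree -> golf
Conflict count: 0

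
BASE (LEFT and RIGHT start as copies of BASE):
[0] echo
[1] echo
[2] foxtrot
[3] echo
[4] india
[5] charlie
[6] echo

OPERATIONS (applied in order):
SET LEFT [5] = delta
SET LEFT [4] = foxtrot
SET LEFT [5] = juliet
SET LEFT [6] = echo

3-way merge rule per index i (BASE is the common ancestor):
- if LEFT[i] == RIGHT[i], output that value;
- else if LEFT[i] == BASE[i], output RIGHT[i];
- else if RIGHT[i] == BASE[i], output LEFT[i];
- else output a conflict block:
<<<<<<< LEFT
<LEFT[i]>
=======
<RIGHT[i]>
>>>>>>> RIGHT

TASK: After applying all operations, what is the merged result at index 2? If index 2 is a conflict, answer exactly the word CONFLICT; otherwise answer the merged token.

Answer: foxtrot

Derivation:
Final LEFT:  [echo, echo, foxtrot, echo, foxtrot, juliet, echo]
Final RIGHT: [echo, echo, foxtrot, echo, india, charlie, echo]
i=0: L=echo R=echo -> agree -> echo
i=1: L=echo R=echo -> agree -> echo
i=2: L=foxtrot R=foxtrot -> agree -> foxtrot
i=3: L=echo R=echo -> agree -> echo
i=4: L=foxtrot, R=india=BASE -> take LEFT -> foxtrot
i=5: L=juliet, R=charlie=BASE -> take LEFT -> juliet
i=6: L=echo R=echo -> agree -> echo
Index 2 -> foxtrot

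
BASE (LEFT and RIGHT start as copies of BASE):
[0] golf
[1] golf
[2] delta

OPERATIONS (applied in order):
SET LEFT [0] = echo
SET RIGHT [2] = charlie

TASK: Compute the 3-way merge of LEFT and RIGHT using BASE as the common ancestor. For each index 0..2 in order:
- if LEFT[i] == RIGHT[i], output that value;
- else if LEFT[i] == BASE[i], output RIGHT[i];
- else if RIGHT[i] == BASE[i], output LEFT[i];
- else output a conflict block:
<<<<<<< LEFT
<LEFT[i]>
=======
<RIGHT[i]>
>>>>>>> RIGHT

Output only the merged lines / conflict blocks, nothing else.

Final LEFT:  [echo, golf, delta]
Final RIGHT: [golf, golf, charlie]
i=0: L=echo, R=golf=BASE -> take LEFT -> echo
i=1: L=golf R=golf -> agree -> golf
i=2: L=delta=BASE, R=charlie -> take RIGHT -> charlie

Answer: echo
golf
charlie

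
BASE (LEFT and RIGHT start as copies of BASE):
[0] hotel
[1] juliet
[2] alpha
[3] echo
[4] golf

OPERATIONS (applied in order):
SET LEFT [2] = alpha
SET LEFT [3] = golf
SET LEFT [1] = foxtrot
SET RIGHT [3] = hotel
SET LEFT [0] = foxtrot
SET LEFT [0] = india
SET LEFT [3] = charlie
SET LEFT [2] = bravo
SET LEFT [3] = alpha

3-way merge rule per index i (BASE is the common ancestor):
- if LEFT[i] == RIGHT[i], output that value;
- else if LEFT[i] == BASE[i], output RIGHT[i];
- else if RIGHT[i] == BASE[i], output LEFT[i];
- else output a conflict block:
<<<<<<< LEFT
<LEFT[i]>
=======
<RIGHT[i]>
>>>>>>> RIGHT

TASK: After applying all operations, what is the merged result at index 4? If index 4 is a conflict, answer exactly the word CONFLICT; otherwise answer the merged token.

Answer: golf

Derivation:
Final LEFT:  [india, foxtrot, bravo, alpha, golf]
Final RIGHT: [hotel, juliet, alpha, hotel, golf]
i=0: L=india, R=hotel=BASE -> take LEFT -> india
i=1: L=foxtrot, R=juliet=BASE -> take LEFT -> foxtrot
i=2: L=bravo, R=alpha=BASE -> take LEFT -> bravo
i=3: BASE=echo L=alpha R=hotel all differ -> CONFLICT
i=4: L=golf R=golf -> agree -> golf
Index 4 -> golf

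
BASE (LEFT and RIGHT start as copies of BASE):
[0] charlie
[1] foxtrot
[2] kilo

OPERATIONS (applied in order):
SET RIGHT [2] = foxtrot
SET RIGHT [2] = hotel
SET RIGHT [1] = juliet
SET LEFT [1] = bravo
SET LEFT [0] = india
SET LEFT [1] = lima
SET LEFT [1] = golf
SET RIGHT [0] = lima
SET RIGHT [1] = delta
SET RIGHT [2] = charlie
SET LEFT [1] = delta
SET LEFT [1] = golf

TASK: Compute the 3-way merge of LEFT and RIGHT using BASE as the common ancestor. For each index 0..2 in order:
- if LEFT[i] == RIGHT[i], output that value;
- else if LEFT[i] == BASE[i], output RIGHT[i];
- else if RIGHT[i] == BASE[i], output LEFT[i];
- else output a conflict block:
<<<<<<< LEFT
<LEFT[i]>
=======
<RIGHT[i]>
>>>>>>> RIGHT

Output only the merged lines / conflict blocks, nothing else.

Final LEFT:  [india, golf, kilo]
Final RIGHT: [lima, delta, charlie]
i=0: BASE=charlie L=india R=lima all differ -> CONFLICT
i=1: BASE=foxtrot L=golf R=delta all differ -> CONFLICT
i=2: L=kilo=BASE, R=charlie -> take RIGHT -> charlie

Answer: <<<<<<< LEFT
india
=======
lima
>>>>>>> RIGHT
<<<<<<< LEFT
golf
=======
delta
>>>>>>> RIGHT
charlie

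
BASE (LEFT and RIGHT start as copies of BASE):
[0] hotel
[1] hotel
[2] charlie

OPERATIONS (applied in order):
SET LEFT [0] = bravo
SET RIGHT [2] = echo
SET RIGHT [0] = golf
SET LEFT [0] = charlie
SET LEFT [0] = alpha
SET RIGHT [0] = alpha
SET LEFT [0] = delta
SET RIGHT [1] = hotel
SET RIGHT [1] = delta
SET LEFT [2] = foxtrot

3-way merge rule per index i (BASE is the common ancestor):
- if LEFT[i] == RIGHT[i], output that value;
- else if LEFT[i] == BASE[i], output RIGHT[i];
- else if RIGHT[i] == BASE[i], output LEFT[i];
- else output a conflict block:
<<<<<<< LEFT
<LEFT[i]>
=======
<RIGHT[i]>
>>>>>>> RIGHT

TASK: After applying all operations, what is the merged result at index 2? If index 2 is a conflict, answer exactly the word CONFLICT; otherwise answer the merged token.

Answer: CONFLICT

Derivation:
Final LEFT:  [delta, hotel, foxtrot]
Final RIGHT: [alpha, delta, echo]
i=0: BASE=hotel L=delta R=alpha all differ -> CONFLICT
i=1: L=hotel=BASE, R=delta -> take RIGHT -> delta
i=2: BASE=charlie L=foxtrot R=echo all differ -> CONFLICT
Index 2 -> CONFLICT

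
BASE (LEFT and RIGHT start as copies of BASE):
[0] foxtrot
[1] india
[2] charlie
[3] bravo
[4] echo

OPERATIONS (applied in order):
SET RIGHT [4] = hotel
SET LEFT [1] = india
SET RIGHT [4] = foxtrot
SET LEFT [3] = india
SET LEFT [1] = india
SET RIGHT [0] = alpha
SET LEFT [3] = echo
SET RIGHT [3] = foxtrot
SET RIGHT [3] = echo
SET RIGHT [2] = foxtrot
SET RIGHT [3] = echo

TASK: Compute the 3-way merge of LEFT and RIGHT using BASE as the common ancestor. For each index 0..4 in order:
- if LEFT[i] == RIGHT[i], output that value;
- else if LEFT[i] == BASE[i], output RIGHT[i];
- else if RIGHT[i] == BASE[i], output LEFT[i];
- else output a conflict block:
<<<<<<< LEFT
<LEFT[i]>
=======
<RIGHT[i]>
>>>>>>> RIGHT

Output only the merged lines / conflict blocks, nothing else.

Answer: alpha
india
foxtrot
echo
foxtrot

Derivation:
Final LEFT:  [foxtrot, india, charlie, echo, echo]
Final RIGHT: [alpha, india, foxtrot, echo, foxtrot]
i=0: L=foxtrot=BASE, R=alpha -> take RIGHT -> alpha
i=1: L=india R=india -> agree -> india
i=2: L=charlie=BASE, R=foxtrot -> take RIGHT -> foxtrot
i=3: L=echo R=echo -> agree -> echo
i=4: L=echo=BASE, R=foxtrot -> take RIGHT -> foxtrot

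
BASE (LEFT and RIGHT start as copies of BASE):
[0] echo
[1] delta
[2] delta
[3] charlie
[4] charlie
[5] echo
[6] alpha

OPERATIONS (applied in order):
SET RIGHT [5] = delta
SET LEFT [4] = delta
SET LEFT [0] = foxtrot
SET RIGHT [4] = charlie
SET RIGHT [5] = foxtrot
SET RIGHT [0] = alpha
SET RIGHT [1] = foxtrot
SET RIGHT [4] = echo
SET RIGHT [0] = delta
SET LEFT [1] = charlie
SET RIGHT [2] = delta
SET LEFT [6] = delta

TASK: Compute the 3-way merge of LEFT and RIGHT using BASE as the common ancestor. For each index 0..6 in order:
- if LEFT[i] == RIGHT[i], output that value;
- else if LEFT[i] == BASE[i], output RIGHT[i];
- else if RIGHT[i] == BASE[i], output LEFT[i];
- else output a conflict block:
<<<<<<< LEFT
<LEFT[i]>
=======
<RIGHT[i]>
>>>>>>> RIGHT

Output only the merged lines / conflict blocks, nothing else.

Answer: <<<<<<< LEFT
foxtrot
=======
delta
>>>>>>> RIGHT
<<<<<<< LEFT
charlie
=======
foxtrot
>>>>>>> RIGHT
delta
charlie
<<<<<<< LEFT
delta
=======
echo
>>>>>>> RIGHT
foxtrot
delta

Derivation:
Final LEFT:  [foxtrot, charlie, delta, charlie, delta, echo, delta]
Final RIGHT: [delta, foxtrot, delta, charlie, echo, foxtrot, alpha]
i=0: BASE=echo L=foxtrot R=delta all differ -> CONFLICT
i=1: BASE=delta L=charlie R=foxtrot all differ -> CONFLICT
i=2: L=delta R=delta -> agree -> delta
i=3: L=charlie R=charlie -> agree -> charlie
i=4: BASE=charlie L=delta R=echo all differ -> CONFLICT
i=5: L=echo=BASE, R=foxtrot -> take RIGHT -> foxtrot
i=6: L=delta, R=alpha=BASE -> take LEFT -> delta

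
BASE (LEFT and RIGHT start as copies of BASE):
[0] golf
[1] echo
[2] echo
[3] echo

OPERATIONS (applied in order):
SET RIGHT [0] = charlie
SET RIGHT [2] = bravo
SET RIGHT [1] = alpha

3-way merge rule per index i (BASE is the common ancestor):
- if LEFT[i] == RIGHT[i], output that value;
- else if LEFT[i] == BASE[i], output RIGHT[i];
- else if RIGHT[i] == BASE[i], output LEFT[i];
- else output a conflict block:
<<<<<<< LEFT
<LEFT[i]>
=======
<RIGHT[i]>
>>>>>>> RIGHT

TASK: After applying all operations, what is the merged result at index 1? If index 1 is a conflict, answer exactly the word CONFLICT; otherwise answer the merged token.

Answer: alpha

Derivation:
Final LEFT:  [golf, echo, echo, echo]
Final RIGHT: [charlie, alpha, bravo, echo]
i=0: L=golf=BASE, R=charlie -> take RIGHT -> charlie
i=1: L=echo=BASE, R=alpha -> take RIGHT -> alpha
i=2: L=echo=BASE, R=bravo -> take RIGHT -> bravo
i=3: L=echo R=echo -> agree -> echo
Index 1 -> alpha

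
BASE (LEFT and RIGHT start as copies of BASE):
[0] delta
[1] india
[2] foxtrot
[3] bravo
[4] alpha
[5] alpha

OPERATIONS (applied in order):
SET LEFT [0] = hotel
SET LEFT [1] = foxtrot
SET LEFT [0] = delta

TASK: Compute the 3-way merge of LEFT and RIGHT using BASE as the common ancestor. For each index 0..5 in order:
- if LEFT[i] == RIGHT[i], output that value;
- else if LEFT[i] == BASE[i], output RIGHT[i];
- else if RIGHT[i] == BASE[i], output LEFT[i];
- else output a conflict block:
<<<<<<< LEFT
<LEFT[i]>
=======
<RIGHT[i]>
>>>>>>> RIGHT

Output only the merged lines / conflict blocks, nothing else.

Final LEFT:  [delta, foxtrot, foxtrot, bravo, alpha, alpha]
Final RIGHT: [delta, india, foxtrot, bravo, alpha, alpha]
i=0: L=delta R=delta -> agree -> delta
i=1: L=foxtrot, R=india=BASE -> take LEFT -> foxtrot
i=2: L=foxtrot R=foxtrot -> agree -> foxtrot
i=3: L=bravo R=bravo -> agree -> bravo
i=4: L=alpha R=alpha -> agree -> alpha
i=5: L=alpha R=alpha -> agree -> alpha

Answer: delta
foxtrot
foxtrot
bravo
alpha
alpha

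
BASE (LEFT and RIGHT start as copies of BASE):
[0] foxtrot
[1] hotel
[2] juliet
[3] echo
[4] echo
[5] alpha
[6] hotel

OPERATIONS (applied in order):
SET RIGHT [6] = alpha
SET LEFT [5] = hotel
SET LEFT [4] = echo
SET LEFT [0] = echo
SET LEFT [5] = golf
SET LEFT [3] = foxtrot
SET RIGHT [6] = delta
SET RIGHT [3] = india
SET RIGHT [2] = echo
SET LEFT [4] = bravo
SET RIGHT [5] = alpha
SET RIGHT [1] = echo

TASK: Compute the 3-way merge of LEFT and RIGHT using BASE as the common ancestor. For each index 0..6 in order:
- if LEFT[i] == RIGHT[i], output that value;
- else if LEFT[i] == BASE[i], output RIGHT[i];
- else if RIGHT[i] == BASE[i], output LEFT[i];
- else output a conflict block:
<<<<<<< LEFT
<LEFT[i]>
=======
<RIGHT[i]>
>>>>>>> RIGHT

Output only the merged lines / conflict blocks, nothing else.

Answer: echo
echo
echo
<<<<<<< LEFT
foxtrot
=======
india
>>>>>>> RIGHT
bravo
golf
delta

Derivation:
Final LEFT:  [echo, hotel, juliet, foxtrot, bravo, golf, hotel]
Final RIGHT: [foxtrot, echo, echo, india, echo, alpha, delta]
i=0: L=echo, R=foxtrot=BASE -> take LEFT -> echo
i=1: L=hotel=BASE, R=echo -> take RIGHT -> echo
i=2: L=juliet=BASE, R=echo -> take RIGHT -> echo
i=3: BASE=echo L=foxtrot R=india all differ -> CONFLICT
i=4: L=bravo, R=echo=BASE -> take LEFT -> bravo
i=5: L=golf, R=alpha=BASE -> take LEFT -> golf
i=6: L=hotel=BASE, R=delta -> take RIGHT -> delta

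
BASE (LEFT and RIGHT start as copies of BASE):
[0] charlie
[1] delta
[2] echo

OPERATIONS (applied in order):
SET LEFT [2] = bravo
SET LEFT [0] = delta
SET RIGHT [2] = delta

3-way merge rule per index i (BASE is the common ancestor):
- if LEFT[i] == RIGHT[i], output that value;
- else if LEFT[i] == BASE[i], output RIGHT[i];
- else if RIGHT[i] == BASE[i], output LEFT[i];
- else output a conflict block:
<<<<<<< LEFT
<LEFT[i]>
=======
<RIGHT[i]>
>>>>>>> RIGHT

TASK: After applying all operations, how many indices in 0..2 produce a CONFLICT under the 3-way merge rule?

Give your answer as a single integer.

Final LEFT:  [delta, delta, bravo]
Final RIGHT: [charlie, delta, delta]
i=0: L=delta, R=charlie=BASE -> take LEFT -> delta
i=1: L=delta R=delta -> agree -> delta
i=2: BASE=echo L=bravo R=delta all differ -> CONFLICT
Conflict count: 1

Answer: 1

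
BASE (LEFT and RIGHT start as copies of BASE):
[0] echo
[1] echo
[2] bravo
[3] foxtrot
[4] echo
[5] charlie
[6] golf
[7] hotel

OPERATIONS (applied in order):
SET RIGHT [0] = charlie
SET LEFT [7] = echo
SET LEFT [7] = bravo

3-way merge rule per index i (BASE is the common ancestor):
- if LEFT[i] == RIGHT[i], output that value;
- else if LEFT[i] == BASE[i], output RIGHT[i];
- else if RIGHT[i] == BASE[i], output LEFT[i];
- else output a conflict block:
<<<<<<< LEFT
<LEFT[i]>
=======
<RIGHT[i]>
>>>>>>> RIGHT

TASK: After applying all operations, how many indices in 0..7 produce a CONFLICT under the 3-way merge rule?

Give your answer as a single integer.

Answer: 0

Derivation:
Final LEFT:  [echo, echo, bravo, foxtrot, echo, charlie, golf, bravo]
Final RIGHT: [charlie, echo, bravo, foxtrot, echo, charlie, golf, hotel]
i=0: L=echo=BASE, R=charlie -> take RIGHT -> charlie
i=1: L=echo R=echo -> agree -> echo
i=2: L=bravo R=bravo -> agree -> bravo
i=3: L=foxtrot R=foxtrot -> agree -> foxtrot
i=4: L=echo R=echo -> agree -> echo
i=5: L=charlie R=charlie -> agree -> charlie
i=6: L=golf R=golf -> agree -> golf
i=7: L=bravo, R=hotel=BASE -> take LEFT -> bravo
Conflict count: 0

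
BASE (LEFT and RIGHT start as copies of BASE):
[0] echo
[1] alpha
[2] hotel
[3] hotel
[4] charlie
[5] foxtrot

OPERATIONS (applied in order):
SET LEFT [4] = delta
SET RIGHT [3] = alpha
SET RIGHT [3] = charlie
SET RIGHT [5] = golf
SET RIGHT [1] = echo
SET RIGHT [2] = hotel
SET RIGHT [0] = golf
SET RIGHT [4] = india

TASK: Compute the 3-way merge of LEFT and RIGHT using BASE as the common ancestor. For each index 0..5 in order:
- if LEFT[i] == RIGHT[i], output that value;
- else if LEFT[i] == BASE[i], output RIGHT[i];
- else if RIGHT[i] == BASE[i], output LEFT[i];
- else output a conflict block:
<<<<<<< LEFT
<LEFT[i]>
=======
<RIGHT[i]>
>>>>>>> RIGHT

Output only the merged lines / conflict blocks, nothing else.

Answer: golf
echo
hotel
charlie
<<<<<<< LEFT
delta
=======
india
>>>>>>> RIGHT
golf

Derivation:
Final LEFT:  [echo, alpha, hotel, hotel, delta, foxtrot]
Final RIGHT: [golf, echo, hotel, charlie, india, golf]
i=0: L=echo=BASE, R=golf -> take RIGHT -> golf
i=1: L=alpha=BASE, R=echo -> take RIGHT -> echo
i=2: L=hotel R=hotel -> agree -> hotel
i=3: L=hotel=BASE, R=charlie -> take RIGHT -> charlie
i=4: BASE=charlie L=delta R=india all differ -> CONFLICT
i=5: L=foxtrot=BASE, R=golf -> take RIGHT -> golf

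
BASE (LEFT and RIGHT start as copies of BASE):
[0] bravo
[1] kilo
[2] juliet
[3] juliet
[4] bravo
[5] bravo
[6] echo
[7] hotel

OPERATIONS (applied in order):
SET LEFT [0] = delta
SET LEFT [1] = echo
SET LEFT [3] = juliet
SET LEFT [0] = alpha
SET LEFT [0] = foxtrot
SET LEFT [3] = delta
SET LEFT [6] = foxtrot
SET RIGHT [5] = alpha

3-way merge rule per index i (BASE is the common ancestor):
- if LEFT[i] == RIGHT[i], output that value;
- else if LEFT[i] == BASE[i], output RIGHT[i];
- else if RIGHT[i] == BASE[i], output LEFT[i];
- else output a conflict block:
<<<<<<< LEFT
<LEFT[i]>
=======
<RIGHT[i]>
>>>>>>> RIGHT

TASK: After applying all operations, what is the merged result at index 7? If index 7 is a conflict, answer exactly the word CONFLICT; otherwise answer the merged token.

Final LEFT:  [foxtrot, echo, juliet, delta, bravo, bravo, foxtrot, hotel]
Final RIGHT: [bravo, kilo, juliet, juliet, bravo, alpha, echo, hotel]
i=0: L=foxtrot, R=bravo=BASE -> take LEFT -> foxtrot
i=1: L=echo, R=kilo=BASE -> take LEFT -> echo
i=2: L=juliet R=juliet -> agree -> juliet
i=3: L=delta, R=juliet=BASE -> take LEFT -> delta
i=4: L=bravo R=bravo -> agree -> bravo
i=5: L=bravo=BASE, R=alpha -> take RIGHT -> alpha
i=6: L=foxtrot, R=echo=BASE -> take LEFT -> foxtrot
i=7: L=hotel R=hotel -> agree -> hotel
Index 7 -> hotel

Answer: hotel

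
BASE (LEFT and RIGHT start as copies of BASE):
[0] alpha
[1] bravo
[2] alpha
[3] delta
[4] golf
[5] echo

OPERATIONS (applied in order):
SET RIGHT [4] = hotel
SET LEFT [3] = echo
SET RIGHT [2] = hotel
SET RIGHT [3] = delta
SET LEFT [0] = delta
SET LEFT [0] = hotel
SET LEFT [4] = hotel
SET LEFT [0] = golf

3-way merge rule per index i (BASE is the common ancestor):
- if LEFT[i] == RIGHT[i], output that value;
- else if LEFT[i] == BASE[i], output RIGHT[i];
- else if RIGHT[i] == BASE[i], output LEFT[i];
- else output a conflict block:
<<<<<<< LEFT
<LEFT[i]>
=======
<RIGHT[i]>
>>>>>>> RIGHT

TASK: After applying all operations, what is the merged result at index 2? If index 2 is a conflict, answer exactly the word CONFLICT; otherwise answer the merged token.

Answer: hotel

Derivation:
Final LEFT:  [golf, bravo, alpha, echo, hotel, echo]
Final RIGHT: [alpha, bravo, hotel, delta, hotel, echo]
i=0: L=golf, R=alpha=BASE -> take LEFT -> golf
i=1: L=bravo R=bravo -> agree -> bravo
i=2: L=alpha=BASE, R=hotel -> take RIGHT -> hotel
i=3: L=echo, R=delta=BASE -> take LEFT -> echo
i=4: L=hotel R=hotel -> agree -> hotel
i=5: L=echo R=echo -> agree -> echo
Index 2 -> hotel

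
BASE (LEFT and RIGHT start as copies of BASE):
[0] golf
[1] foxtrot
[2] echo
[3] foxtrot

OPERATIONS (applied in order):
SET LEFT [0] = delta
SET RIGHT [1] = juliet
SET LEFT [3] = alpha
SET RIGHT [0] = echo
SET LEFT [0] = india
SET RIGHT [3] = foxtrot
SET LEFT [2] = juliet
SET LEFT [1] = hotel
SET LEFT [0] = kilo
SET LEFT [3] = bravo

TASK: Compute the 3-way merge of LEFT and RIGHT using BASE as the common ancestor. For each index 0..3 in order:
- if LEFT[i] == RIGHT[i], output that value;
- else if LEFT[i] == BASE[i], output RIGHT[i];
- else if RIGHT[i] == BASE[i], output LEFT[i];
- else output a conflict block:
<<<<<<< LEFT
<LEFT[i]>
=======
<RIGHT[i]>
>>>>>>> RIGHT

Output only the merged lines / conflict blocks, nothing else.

Answer: <<<<<<< LEFT
kilo
=======
echo
>>>>>>> RIGHT
<<<<<<< LEFT
hotel
=======
juliet
>>>>>>> RIGHT
juliet
bravo

Derivation:
Final LEFT:  [kilo, hotel, juliet, bravo]
Final RIGHT: [echo, juliet, echo, foxtrot]
i=0: BASE=golf L=kilo R=echo all differ -> CONFLICT
i=1: BASE=foxtrot L=hotel R=juliet all differ -> CONFLICT
i=2: L=juliet, R=echo=BASE -> take LEFT -> juliet
i=3: L=bravo, R=foxtrot=BASE -> take LEFT -> bravo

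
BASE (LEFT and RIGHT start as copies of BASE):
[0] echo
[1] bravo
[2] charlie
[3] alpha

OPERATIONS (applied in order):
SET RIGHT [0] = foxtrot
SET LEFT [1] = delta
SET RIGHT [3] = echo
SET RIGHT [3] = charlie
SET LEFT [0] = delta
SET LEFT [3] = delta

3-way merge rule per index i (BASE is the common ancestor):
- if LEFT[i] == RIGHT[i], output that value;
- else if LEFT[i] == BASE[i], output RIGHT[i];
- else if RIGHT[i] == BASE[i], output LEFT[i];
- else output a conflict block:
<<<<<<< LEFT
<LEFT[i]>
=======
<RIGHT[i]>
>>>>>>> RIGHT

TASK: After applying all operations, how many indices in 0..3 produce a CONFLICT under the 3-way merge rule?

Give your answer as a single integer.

Final LEFT:  [delta, delta, charlie, delta]
Final RIGHT: [foxtrot, bravo, charlie, charlie]
i=0: BASE=echo L=delta R=foxtrot all differ -> CONFLICT
i=1: L=delta, R=bravo=BASE -> take LEFT -> delta
i=2: L=charlie R=charlie -> agree -> charlie
i=3: BASE=alpha L=delta R=charlie all differ -> CONFLICT
Conflict count: 2

Answer: 2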